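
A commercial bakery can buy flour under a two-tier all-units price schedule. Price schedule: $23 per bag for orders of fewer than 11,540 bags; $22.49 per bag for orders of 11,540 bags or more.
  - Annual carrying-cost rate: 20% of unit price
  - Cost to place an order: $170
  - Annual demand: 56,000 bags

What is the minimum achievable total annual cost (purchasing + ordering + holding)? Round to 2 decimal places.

$1,286,218.42

H₁ = 20%×$23 = $4.6000;  H₂ = 20%×$22.49 = $4.4980
EOQ₁ = √(2×56,000×170/4.6000) = 2,034.49  (< 11,540, feasible at tier 1)
EOQ₂ = √(2×56,000×170/4.4980) = 2,057.42  (< 11,540 → use Q = 11,540 at tier-2 price)
TC(tier 1 (EOQ₁), Q≈2,034.5) = $1,297,358.63
TC(tier 2, Q≈11,540.0) = $1,286,218.42
Minimum at tier 2: $1,286,218.42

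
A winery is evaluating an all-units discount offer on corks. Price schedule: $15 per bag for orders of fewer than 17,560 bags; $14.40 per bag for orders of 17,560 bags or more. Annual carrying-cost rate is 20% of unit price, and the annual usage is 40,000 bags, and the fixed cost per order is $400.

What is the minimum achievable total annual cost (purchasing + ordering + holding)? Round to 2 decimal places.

H₁ = 20%×$15 = $3.0000;  H₂ = 20%×$14.40 = $2.8800
EOQ₁ = √(2×40,000×400/3.0000) = 3,265.99  (< 17,560, feasible at tier 1)
EOQ₂ = √(2×40,000×400/2.8800) = 3,333.33  (< 17,560 → use Q = 17,560 at tier-2 price)
TC(tier 1 (EOQ₁), Q≈3,266.0) = $609,797.96
TC(tier 2, Q≈17,560.0) = $602,197.56
Minimum at tier 2: $602,197.56

$602,197.56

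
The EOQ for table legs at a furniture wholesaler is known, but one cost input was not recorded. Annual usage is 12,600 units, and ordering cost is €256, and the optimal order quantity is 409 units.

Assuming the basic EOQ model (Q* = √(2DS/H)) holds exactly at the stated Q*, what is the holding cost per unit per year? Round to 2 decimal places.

Since Q* = (2DS/H)^½, squaring gives Q*²·H = 2DS.
H = 2DS / Q² = 2 × 12,600 × 256 / 409² = 38.5650

€38.57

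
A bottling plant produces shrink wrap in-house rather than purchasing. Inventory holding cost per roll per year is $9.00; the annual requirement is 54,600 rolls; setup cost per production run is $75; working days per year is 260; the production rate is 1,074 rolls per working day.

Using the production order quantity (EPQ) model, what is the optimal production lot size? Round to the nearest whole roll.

d = 54,600/260 = 210.0000 rolls/day;  effective holding cost H(1 − d/p) = 9·(1 − 210.0000/1074) = 7.24022
Q* = √(2DS / H_eff) = √(2·54,600·75 / 7.24022) ≈ 1,063.57

1,064 rolls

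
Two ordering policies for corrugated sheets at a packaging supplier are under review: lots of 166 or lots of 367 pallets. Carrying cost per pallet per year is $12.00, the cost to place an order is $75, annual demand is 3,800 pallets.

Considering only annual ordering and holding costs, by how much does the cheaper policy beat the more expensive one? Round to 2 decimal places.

$265.70

TC(Q) = (D/Q)S + (Q/2)H
TC(166) = (3,800/166)×75 + (166/2)×12 = $2,712.87
TC(367) = (3,800/367)×75 + (367/2)×12 = $2,978.57
Lots of 166 are cheaper by $265.70.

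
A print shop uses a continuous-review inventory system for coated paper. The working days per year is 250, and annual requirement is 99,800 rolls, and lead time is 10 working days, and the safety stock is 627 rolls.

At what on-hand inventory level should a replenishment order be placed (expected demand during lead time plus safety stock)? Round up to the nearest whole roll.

Daily demand d = 99,800 / 250 = 399.200 rolls/day
Demand during lead time = 399.200 × 10 = 3,992.00
Reorder point = 3,992.00 + 627 = 4,619.00 → round up

4,619 rolls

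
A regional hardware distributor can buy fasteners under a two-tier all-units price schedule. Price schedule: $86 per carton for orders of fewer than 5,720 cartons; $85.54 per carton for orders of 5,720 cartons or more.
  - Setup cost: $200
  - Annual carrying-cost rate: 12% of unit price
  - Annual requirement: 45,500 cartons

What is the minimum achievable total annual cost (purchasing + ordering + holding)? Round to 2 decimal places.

$3,923,018.24

H₁ = 12%×$86 = $10.3200;  H₂ = 12%×$85.54 = $10.2648
EOQ₁ = √(2×45,500×200/10.3200) = 1,327.99  (< 5,720, feasible at tier 1)
EOQ₂ = √(2×45,500×200/10.2648) = 1,331.56  (< 5,720 → use Q = 5,720 at tier-2 price)
TC(tier 1 (EOQ₁), Q≈1,328.0) = $3,926,704.89
TC(tier 2, Q≈5,720.0) = $3,923,018.24
Minimum at tier 2: $3,923,018.24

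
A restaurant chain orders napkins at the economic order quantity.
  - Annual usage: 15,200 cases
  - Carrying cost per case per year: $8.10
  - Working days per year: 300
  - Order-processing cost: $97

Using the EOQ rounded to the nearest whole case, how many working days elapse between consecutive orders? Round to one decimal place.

11.9 days

2DS/H = 2·15,200·97/8.1 = 364,049.38
EOQ = √364,049.38 ≈ 603.37 → Q = 603 cases
T = Q/D × 300 days = 603/15,200 × 300 = 11.901 days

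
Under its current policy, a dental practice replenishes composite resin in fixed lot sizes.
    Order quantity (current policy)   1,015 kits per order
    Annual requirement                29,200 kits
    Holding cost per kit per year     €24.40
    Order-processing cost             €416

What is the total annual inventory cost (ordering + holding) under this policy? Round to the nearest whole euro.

€24,351

Annual ordering cost = (D/Q)·S = (29,200/1,015) × 416 = €11,967.68
Annual holding cost  = (Q/2)·H = (1,015/2) × 24.4 = €12,383.00
Total = €11,967.68 + €12,383.00 = €24,350.68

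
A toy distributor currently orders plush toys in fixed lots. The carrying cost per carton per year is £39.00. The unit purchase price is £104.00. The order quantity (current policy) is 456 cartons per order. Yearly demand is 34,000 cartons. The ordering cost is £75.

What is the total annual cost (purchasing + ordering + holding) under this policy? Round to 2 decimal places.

Annual ordering cost = (D/Q)·S = (34,000/456) × 75 = £5,592.11
Annual holding cost  = (Q/2)·H = (456/2) × 39 = £8,892.00
Purchase cost = D·C = 34,000 × 104 = £3,536,000.00
Total = £5,592.11 + £8,892.00 + £3,536,000.00 = £3,550,484.11

£3,550,484.11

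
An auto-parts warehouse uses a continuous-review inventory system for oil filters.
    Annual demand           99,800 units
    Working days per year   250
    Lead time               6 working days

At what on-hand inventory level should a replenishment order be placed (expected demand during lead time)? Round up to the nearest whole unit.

Daily demand d = 99,800 / 250 = 399.200 units/day
Demand during lead time = 399.200 × 6 = 2,395.20
Reorder point = 2,395.20 → round up

2,396 units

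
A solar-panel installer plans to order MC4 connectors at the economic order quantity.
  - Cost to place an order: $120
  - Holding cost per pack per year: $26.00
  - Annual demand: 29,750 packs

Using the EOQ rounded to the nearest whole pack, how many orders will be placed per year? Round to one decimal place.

EOQ = √(2DS/H) = √(2 × 29,750 × 120 / 26)
    = √(274,615.38) ≈ 524.04 → Q = 524
N = D/Q = 29,750/524 ≈ 56.775 orders/yr

56.8 orders per year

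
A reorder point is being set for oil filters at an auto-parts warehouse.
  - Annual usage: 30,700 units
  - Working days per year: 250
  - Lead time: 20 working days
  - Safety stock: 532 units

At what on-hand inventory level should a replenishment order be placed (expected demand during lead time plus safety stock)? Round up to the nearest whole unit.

Daily demand d = 30,700 / 250 = 122.800 units/day
Demand during lead time = 122.800 × 20 = 2,456.00
Reorder point = 2,456.00 + 532 = 2,988.00 → round up

2,988 units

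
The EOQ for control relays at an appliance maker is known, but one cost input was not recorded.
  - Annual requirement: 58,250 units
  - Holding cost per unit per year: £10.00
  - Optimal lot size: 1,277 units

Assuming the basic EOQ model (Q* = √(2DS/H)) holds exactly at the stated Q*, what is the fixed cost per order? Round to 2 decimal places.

EOQ relation: Q² = 2DS/H, so rearrange for the unknown.
S = Q²H / (2D) = 1,277² × 10 / (2 × 58,250) = 139.9767

£139.98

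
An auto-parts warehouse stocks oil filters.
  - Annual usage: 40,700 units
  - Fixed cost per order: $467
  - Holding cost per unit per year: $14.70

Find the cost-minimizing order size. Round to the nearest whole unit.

Optimal lot size Q* = (2 × 40,700 × $467 / $14.7)^½ ≈ 1,608.10

1,608 units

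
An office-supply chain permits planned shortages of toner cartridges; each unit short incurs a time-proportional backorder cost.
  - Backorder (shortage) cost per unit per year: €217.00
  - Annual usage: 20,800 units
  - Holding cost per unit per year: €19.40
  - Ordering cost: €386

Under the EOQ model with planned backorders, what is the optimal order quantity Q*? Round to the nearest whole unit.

950 units

Q* = √(2DS/H) · √((H + b)/b)
   = √(2 × 20,800 × 386 / 19.4) · √((19.4 + 217) / 217)
   = 909.786 × 1.0437 ≈ 949.58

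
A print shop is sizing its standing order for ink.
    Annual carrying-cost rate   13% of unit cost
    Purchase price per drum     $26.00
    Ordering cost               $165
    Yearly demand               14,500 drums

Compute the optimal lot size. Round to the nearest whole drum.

Holding cost per drum per year: H = 13% × $26 = $3.3800
Q* = √(2·D·S / H) = √(2·14,500·165 / 3.38) = √1,415,680.5 ≈ 1,189.82

1,190 drums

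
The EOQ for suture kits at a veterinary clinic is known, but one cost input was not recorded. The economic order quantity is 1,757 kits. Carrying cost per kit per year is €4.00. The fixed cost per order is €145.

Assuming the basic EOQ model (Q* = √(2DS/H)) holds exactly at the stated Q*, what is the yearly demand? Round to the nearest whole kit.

42,580 kits per year

From Q* = √(2DS/H) ⇒ Q*² = 2DS/H.
D = Q²H / (2S) = 1,757² × 4 / (2 × 145) = 42,579.99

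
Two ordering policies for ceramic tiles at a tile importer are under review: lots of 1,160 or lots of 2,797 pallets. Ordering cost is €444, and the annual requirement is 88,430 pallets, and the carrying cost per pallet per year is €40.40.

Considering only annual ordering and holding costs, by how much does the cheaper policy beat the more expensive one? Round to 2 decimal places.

Annual cost at Q: ordering D·S/Q plus holding Q·H/2.
TC(1,160) = (88,430/1,160)×444 + (1,160/2)×40.4 = €57,279.34
TC(2,797) = (88,430/2,797)×444 + (2,797/2)×40.4 = €70,536.91
|ΔTC| = |€57,279.34 − €70,536.91| = €13,257.57

€13,257.57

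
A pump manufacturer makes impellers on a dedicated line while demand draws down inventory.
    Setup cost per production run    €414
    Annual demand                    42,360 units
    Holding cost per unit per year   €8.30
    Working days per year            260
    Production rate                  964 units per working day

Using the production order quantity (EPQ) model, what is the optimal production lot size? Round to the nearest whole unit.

2,255 units

d = 42,360/260 = 162.9231 units/day;  effective holding cost H(1 − d/p) = 8.3·(1 − 162.9231/964) = 6.89724
Q* = √(2DS / H_eff) = √(2·42,360·414 / 6.89724) ≈ 2,255.05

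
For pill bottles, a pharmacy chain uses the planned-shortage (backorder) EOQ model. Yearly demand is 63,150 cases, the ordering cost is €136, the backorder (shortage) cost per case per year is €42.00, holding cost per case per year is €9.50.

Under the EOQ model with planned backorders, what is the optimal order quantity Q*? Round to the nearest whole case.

1,489 cases

Basic EOQ = √(2·63,150·136/9.5) = 1,344.650
Backorder adjustment √((H+b)/b) = √((9.5+42)/42) = 1.1073
Q* = 1,344.650 × 1.1073 ≈ 1,488.98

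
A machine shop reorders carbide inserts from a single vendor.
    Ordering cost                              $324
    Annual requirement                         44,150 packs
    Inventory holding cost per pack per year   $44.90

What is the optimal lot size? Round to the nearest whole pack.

Optimal lot size Q* = (2 × 44,150 × $324 / $44.9)^½ ≈ 798.23

798 packs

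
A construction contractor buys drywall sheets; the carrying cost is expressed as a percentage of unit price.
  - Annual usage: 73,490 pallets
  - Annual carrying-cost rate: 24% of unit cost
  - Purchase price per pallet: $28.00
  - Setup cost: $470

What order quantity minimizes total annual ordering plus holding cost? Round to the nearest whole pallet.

3,206 pallets

H = i·C = 0.24 × $28 = $6.7200 per pallet-year
Q* = √(2·D·S / H) = √(2·73,490·470 / 6.72) = √10,279,851.2 ≈ 3,206.22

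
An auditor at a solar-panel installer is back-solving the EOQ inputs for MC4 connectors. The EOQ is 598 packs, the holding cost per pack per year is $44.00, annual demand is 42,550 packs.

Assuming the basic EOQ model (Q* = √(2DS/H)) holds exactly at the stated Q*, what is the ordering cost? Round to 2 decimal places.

From Q* = √(2DS/H) ⇒ Q*² = 2DS/H.
S = Q²H / (2D) = 598² × 44 / (2 × 42,550) = 184.8951

$184.90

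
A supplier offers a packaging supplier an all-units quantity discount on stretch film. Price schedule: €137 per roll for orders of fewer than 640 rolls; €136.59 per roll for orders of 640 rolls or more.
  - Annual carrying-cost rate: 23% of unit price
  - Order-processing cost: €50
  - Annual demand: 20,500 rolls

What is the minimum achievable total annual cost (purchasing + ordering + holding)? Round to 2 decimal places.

H₁ = 23%×€137 = €31.5100;  H₂ = 23%×€136.59 = €31.4157
EOQ₁ = √(2×20,500×50/31.5100) = 255.07  (< 640, feasible at tier 1)
EOQ₂ = √(2×20,500×50/31.4157) = 255.45  (< 640 → use Q = 640 at tier-2 price)
TC(tier 1 (EOQ₁), Q≈255.1) = €2,816,537.13
TC(tier 2, Q≈640.0) = €2,811,749.59
Minimum at tier 2: €2,811,749.59

€2,811,749.59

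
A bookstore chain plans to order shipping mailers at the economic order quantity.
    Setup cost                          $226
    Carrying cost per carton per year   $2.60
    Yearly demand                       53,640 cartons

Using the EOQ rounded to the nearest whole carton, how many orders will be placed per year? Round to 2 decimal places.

EOQ = √(2DS/H) = √(2 × 53,640 × 226 / 2.6)
    = √(9,325,107.69) ≈ 3,053.70 → Q = 3,054
N = D/Q = 53,640/3,054 ≈ 17.564 orders/yr

17.56 orders per year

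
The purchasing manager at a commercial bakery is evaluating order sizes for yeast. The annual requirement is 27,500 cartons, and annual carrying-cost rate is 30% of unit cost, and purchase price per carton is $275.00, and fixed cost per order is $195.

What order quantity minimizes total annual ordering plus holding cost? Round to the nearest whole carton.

H = i·C = 0.3 × $275 = $82.5000 per carton-year
EOQ = √(2DS/H) = √(2 × 27,500 × 195 / 82.5)
    = √(130,000.00) ≈ 360.56

361 cartons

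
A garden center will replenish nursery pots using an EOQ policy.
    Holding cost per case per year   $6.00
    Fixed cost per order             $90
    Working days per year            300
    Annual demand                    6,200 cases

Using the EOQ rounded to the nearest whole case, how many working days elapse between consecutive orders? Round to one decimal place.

Q* = √(2·D·S / H) = √(2·6,200·90 / 6) = √186,000.0 ≈ 431.28 → Q = 431 cases
Days between orders = 300 / (D/Q) = 300 / 14.385 ≈ 20.855

20.9 days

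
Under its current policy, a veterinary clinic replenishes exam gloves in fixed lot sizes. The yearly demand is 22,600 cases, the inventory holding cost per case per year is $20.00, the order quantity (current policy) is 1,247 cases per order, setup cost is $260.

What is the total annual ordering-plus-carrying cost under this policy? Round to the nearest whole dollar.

$17,182

Orders/yr = 22,600/1,247 = 18.123; ordering cost = 18.123 × $260 = $4,712.11
Average inventory = 1,247/2 = 623.5; holding cost = 623.5 × $20 = $12,470.00
Total = $4,712.11 + $12,470.00 = $17,182.11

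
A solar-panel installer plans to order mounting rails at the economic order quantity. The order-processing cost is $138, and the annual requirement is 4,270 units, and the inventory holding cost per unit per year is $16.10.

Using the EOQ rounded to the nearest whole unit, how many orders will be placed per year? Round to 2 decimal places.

15.76 orders per year

EOQ = √(2DS/H) = √(2 × 4,270 × 138 / 16.1)
    = √(73,200.00) ≈ 270.55 → Q = 271
Orders per year = D/Q = 4,270 / 271 = 15.756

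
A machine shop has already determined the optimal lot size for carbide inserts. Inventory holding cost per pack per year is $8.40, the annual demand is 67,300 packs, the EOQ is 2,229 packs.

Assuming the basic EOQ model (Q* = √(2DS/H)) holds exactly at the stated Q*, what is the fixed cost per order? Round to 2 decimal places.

$310.07

Since Q* = (2DS/H)^½, squaring gives Q*²·H = 2DS.
S = Q²H / (2D) = 2,229² × 8.4 / (2 × 67,300) = 310.0662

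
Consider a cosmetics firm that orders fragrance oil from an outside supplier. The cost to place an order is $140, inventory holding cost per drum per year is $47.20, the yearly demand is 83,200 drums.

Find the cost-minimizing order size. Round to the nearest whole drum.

703 drums

Q* = √(2·D·S / H) = √(2·83,200·140 / 47.2) = √493,559.3 ≈ 702.54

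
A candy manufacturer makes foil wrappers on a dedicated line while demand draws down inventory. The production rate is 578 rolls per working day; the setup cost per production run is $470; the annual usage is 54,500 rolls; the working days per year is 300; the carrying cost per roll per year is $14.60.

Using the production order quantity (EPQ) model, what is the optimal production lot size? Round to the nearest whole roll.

Daily demand d = 54,500/300 = 181.667; p = 578; 1 − d/p = 0.68570
EPQ = √(2DS / (H(1 − d/p)))
    = √(2 × 54,500 × 470 / (14.6 × 0.68570)) ≈ 2,262.14

2,262 rolls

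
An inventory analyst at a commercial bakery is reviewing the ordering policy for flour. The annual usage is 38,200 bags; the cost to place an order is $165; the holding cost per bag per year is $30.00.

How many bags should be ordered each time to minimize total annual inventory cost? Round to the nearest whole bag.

648 bags

Optimal lot size Q* = (2 × 38,200 × $165 / $30)^½ ≈ 648.23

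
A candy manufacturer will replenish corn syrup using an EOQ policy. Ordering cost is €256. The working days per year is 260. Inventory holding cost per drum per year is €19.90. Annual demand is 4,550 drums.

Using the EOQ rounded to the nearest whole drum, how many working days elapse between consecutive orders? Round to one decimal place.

19.5 days

Q* = √(2·D·S / H) = √(2·4,550·256 / 19.9) = √117,065.3 ≈ 342.15 → Q = 342 drums
Cycle time = (working days × Q)/D = (260 × 342) / 4,550 = 19.543 days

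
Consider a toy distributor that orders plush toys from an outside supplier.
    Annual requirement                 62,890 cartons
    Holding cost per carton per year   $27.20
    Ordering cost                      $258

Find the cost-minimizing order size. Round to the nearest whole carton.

Q* = √(2·D·S / H) = √(2·62,890·258 / 27.2) = √1,193,060.3 ≈ 1,092.27

1,092 cartons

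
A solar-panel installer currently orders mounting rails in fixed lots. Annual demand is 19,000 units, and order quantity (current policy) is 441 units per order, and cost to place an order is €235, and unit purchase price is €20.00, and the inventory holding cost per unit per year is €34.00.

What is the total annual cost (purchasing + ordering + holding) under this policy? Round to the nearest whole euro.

€397,622

Annual ordering cost = (D/Q)·S = (19,000/441) × 235 = €10,124.72
Annual holding cost  = (Q/2)·H = (441/2) × 34 = €7,497.00
Purchase cost = D·C = 19,000 × 20 = €380,000.00
Total = €10,124.72 + €7,497.00 + €380,000.00 = €397,621.72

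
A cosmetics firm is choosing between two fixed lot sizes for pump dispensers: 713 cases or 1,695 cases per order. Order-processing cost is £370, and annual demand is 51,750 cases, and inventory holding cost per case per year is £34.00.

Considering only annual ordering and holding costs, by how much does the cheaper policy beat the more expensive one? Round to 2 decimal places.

£1,135.62

TC(Q) = (D/Q)S + (Q/2)H
TC(713) = (51,750/713)×370 + (713/2)×34 = £38,975.84
TC(1,695) = (51,750/1,695)×370 + (1,695/2)×34 = £40,111.46
Lots of 713 are cheaper by £1,135.62.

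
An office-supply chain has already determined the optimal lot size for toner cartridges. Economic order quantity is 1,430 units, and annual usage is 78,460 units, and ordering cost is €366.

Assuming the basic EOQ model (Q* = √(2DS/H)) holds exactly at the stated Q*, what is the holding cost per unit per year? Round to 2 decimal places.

€28.09

From Q* = √(2DS/H) ⇒ Q*² = 2DS/H.
H = 2DS / Q² = 2 × 78,460 × 366 / 1,430² = 28.0858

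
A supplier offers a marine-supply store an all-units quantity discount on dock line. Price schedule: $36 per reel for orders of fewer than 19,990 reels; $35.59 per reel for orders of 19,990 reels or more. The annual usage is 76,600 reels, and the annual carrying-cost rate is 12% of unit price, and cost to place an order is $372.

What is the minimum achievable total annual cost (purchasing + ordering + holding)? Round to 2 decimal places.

H₁ = 12%×$36 = $4.3200;  H₂ = 12%×$35.59 = $4.2708
EOQ₁ = √(2×76,600×372/4.3200) = 3,632.11  (< 19,990, feasible at tier 1)
EOQ₂ = √(2×76,600×372/4.2708) = 3,652.97  (< 19,990 → use Q = 19,990 at tier-2 price)
TC(tier 1 (EOQ₁), Q≈3,632.1) = $2,773,290.71
TC(tier 2, Q≈19,990.0) = $2,770,306.12
Minimum at tier 2: $2,770,306.12

$2,770,306.12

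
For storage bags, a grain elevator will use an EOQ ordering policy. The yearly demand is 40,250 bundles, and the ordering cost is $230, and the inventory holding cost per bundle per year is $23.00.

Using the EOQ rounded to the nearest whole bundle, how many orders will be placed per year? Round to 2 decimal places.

44.87 orders per year

Q* = √(2·D·S / H) = √(2·40,250·230 / 23) = √805,000.0 ≈ 897.22 → Q = 897
N = D/Q = 40,250/897 ≈ 44.872 orders/yr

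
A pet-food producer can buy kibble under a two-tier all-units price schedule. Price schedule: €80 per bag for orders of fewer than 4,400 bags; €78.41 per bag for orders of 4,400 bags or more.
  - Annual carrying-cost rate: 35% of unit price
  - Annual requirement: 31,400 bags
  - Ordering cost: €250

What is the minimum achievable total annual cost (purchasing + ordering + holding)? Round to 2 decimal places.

€2,524,233.79

H₁ = 35%×€80 = €28.0000;  H₂ = 35%×€78.41 = €27.4435
EOQ₁ = √(2×31,400×250/28.0000) = 748.81  (< 4,400, feasible at tier 1)
EOQ₂ = √(2×31,400×250/27.4435) = 756.36  (< 4,400 → use Q = 4,400 at tier-2 price)
TC(tier 1 (EOQ₁), Q≈748.8) = €2,532,966.64
TC(tier 2, Q≈4,400.0) = €2,524,233.79
Minimum at tier 2: €2,524,233.79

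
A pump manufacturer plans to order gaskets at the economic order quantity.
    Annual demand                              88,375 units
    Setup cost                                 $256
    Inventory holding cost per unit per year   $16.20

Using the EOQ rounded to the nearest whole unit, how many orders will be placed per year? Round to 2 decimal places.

2DS/H = 2·88,375·256/16.2 = 2,793,086.42
EOQ = √2,793,086.42 ≈ 1,671.25 → Q = 1,671
Orders per year = D/Q = 88,375 / 1,671 = 52.887

52.89 orders per year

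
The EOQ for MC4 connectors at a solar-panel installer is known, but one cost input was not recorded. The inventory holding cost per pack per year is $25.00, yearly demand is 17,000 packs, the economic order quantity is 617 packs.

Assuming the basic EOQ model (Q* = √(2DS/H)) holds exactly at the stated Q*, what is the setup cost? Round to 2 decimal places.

$279.92

EOQ relation: Q² = 2DS/H, so rearrange for the unknown.
S = Q²H / (2D) = 617² × 25 / (2 × 17,000) = 279.9184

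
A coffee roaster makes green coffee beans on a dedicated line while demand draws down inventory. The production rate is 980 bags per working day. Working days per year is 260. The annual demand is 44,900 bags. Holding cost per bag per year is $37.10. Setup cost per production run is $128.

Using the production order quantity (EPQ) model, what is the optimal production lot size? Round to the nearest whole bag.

613 bags

Daily demand d = 44,900/260 = 172.692; p = 980; 1 − d/p = 0.82378
EPQ = √(2DS / (H(1 − d/p)))
    = √(2 × 44,900 × 128 / (37.1 × 0.82378)) ≈ 613.27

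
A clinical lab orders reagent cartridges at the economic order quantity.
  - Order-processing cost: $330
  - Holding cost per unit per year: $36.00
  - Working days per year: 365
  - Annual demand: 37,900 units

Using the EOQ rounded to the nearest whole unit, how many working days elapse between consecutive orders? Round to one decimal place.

8.0 days

2DS/H = 2·37,900·330/36 = 694,833.33
EOQ = √694,833.33 ≈ 833.57 → Q = 834 units
Days between orders = 365 / (D/Q) = 365 / 45.444 ≈ 8.032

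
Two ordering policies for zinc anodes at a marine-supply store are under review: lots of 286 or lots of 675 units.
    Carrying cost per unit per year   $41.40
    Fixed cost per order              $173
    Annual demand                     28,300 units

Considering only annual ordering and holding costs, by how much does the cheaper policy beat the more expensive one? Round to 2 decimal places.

$1,813.05

Annual cost at Q: ordering D·S/Q plus holding Q·H/2.
TC(286) = (28,300/286)×173 + (286/2)×41.4 = $23,038.73
TC(675) = (28,300/675)×173 + (675/2)×41.4 = $21,225.69
Cheaper: Q = 675.  Difference = $1,813.05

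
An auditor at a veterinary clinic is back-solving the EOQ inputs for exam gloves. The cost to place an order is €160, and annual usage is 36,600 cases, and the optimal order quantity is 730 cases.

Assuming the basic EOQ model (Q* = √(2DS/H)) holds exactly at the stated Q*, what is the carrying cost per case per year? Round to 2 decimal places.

Since Q* = (2DS/H)^½, squaring gives Q*²·H = 2DS.
H = 2DS / Q² = 2 × 36,600 × 160 / 730² = 21.9779

€21.98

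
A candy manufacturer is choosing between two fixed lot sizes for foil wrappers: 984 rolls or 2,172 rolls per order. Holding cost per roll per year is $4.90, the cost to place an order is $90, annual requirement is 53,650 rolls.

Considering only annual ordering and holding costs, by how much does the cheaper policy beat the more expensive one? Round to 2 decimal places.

For each Q, cost = (D/Q)·S + (Q/2)·H.
TC(984) = (53,650/984)×90 + (984/2)×4.9 = $7,317.81
TC(2,172) = (53,650/2,172)×90 + (2,172/2)×4.9 = $7,544.47
|ΔTC| = |$7,317.81 − $7,544.47| = $226.65

$226.65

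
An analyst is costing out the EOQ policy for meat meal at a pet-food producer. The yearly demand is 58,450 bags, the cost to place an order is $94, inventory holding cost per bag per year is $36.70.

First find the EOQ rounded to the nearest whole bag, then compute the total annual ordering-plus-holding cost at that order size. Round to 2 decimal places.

$20,081.87

2DS/H = 2·58,450·94/36.7 = 299,416.89
EOQ = √299,416.89 ≈ 547.19 → Q = 547 bags
Orders/yr = 58,450/547 = 106.856; ordering cost = 106.856 × $94 = $10,044.42
Average inventory = 547/2 = 273.5; holding cost = 273.5 × $36.7 = $10,037.45
Total = $10,044.42 + $10,037.45 = $20,081.87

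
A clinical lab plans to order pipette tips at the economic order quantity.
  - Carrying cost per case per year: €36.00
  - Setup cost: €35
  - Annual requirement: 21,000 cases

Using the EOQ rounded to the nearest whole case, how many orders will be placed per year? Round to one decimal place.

EOQ = √(2DS/H) = √(2 × 21,000 × 35 / 36)
    = √(40,833.33) ≈ 202.07 → Q = 202
Orders per year = D/Q = 21,000 / 202 = 103.960

104.0 orders per year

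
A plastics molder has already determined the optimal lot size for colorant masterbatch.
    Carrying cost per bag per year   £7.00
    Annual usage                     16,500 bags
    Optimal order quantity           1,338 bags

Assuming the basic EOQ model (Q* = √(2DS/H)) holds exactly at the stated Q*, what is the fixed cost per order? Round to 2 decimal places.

£379.75

Since Q* = (2DS/H)^½, squaring gives Q*²·H = 2DS.
S = Q²H / (2D) = 1,338² × 7 / (2 × 16,500) = 379.7487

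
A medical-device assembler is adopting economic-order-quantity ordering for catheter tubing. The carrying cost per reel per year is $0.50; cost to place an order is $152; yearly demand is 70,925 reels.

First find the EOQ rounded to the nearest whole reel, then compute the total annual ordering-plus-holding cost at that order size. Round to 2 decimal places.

Optimal lot size Q* = (2 × 70,925 × $152 / $0.5)^½ ≈ 6,566.76 → Q = 6,567 reels
Ordering: D/Q × S = 70,925/6,567 × $152 = $1,641.63
Holding:  Q/2 × H = 6,567/2 × $0.5 = $1,641.75
Total = $1,641.63 + $1,641.75 = $3,283.38

$3,283.38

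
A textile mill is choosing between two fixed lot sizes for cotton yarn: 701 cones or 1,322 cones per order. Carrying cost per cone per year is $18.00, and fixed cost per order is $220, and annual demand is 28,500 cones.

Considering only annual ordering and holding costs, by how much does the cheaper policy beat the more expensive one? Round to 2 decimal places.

$1,387.45

Annual cost at Q: ordering D·S/Q plus holding Q·H/2.
TC(701) = (28,500/701)×220 + (701/2)×18 = $15,253.37
TC(1,322) = (28,500/1,322)×220 + (1,322/2)×18 = $16,640.81
Lots of 701 are cheaper by $1,387.45.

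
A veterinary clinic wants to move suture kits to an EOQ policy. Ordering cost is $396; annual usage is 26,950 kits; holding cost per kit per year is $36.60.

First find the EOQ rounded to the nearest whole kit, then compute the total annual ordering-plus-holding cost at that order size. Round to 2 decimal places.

$27,950.05

2DS/H = 2·26,950·396/36.6 = 583,180.33
EOQ = √583,180.33 ≈ 763.66 → Q = 764 kits
Orders/yr = 26,950/764 = 35.275; ordering cost = 35.275 × $396 = $13,968.85
Average inventory = 764/2 = 382; holding cost = 382 × $36.6 = $13,981.20
Total = $13,968.85 + $13,981.20 = $27,950.05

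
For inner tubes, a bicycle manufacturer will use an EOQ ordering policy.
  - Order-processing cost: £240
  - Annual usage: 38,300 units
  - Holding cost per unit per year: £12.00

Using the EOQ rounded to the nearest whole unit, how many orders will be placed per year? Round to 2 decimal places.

2DS/H = 2·38,300·240/12 = 1,532,000.00
EOQ = √1,532,000.00 ≈ 1,237.74 → Q = 1,238
N = D/Q = 38,300/1,238 ≈ 30.937 orders/yr

30.94 orders per year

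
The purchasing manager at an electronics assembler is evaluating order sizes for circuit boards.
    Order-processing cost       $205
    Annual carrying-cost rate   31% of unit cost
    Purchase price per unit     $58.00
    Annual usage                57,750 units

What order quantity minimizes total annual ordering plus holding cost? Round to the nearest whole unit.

Carrying cost H = $58 × 31% = $17.9800/unit/yr
Q* = √(2·D·S / H) = √(2·57,750·205 / 17.98) = √1,316,879.9 ≈ 1,147.55

1,148 units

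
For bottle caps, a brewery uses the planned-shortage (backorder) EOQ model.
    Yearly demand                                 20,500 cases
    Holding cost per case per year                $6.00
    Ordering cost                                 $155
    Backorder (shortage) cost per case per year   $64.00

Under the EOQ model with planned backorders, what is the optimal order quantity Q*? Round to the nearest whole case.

Q* = √(2DS/H) · √((H + b)/b)
   = √(2 × 20,500 × 155 / 6) · √((6 + 64) / 64)
   = 1,029.158 × 1.0458 ≈ 1,076.32

1,076 cases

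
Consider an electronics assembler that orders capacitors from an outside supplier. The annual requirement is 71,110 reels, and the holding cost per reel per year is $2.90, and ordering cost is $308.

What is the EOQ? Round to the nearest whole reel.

2DS/H = 2·71,110·308/2.9 = 15,104,744.83
EOQ = √15,104,744.83 ≈ 3,886.48

3,886 reels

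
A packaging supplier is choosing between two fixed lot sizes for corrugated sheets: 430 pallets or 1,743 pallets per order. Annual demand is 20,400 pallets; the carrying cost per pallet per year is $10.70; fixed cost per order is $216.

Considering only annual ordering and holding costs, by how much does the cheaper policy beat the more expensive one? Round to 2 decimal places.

Annual cost at Q: ordering D·S/Q plus holding Q·H/2.
TC(430) = (20,400/430)×216 + (430/2)×10.7 = $12,547.94
TC(1,743) = (20,400/1,743)×216 + (1,743/2)×10.7 = $11,853.11
Lots of 1,743 are cheaper by $694.84.

$694.84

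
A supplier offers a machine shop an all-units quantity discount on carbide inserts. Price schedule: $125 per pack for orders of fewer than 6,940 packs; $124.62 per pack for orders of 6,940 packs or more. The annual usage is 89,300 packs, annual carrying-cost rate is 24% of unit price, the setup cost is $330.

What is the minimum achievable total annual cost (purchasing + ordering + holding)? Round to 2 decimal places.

H₁ = 24%×$125 = $30.0000;  H₂ = 24%×$124.62 = $29.9088
EOQ₁ = √(2×89,300×330/30.0000) = 1,401.64  (< 6,940, feasible at tier 1)
EOQ₂ = √(2×89,300×330/29.9088) = 1,403.78  (< 6,940 → use Q = 6,940 at tier-2 price)
TC(tier 1 (EOQ₁), Q≈1,401.6) = $11,204,549.26
TC(tier 2, Q≈6,940.0) = $11,236,595.79
Minimum at tier 1 (EOQ₁): $11,204,549.26

$11,204,549.26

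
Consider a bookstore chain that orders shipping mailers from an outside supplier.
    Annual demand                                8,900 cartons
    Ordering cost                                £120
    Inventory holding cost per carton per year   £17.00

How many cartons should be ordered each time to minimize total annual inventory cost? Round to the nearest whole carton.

354 cartons

Q* = √(2·D·S / H) = √(2·8,900·120 / 17) = √125,647.1 ≈ 354.47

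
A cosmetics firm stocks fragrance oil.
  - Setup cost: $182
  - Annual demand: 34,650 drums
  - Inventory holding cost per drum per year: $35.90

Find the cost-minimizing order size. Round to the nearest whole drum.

593 drums

Optimal lot size Q* = (2 × 34,650 × $182 / $35.9)^½ ≈ 592.73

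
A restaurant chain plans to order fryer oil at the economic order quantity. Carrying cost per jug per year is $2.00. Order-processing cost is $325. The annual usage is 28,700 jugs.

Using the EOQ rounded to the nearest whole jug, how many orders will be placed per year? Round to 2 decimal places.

EOQ = √(2DS/H) = √(2 × 28,700 × 325 / 2)
    = √(9,327,500.00) ≈ 3,054.10 → Q = 3,054
Orders per year = D/Q = 28,700 / 3,054 = 9.398

9.40 orders per year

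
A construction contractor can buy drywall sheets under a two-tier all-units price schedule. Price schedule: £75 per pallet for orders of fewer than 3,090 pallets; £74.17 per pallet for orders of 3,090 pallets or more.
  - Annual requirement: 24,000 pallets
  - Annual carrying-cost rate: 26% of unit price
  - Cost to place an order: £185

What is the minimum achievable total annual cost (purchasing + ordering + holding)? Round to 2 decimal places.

H₁ = 26%×£75 = £19.5000;  H₂ = 26%×£74.17 = £19.2842
EOQ₁ = √(2×24,000×185/19.5000) = 674.82  (< 3,090, feasible at tier 1)
EOQ₂ = √(2×24,000×185/19.2842) = 678.59  (< 3,090 → use Q = 3,090 at tier-2 price)
TC(tier 1 (EOQ₁), Q≈674.8) = £1,813,159.03
TC(tier 2, Q≈3,090.0) = £1,811,310.98
Minimum at tier 2: £1,811,310.98

£1,811,310.98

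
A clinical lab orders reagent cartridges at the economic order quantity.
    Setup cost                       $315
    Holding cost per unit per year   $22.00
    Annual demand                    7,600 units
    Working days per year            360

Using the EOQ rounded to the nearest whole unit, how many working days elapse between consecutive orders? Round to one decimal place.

Q* = √(2·D·S / H) = √(2·7,600·315 / 22) = √217,636.4 ≈ 466.52 → Q = 467 units
Cycle time = (working days × Q)/D = (360 × 467) / 7,600 = 22.121 days

22.1 days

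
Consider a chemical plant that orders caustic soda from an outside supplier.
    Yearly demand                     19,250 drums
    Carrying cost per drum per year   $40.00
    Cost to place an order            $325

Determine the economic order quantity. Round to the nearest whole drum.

Optimal lot size Q* = (2 × 19,250 × $325 / $40)^½ ≈ 559.30

559 drums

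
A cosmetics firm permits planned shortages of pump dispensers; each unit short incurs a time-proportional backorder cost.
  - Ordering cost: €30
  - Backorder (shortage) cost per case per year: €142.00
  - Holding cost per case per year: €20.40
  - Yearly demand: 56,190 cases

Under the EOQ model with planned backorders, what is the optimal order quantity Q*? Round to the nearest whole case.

Q* = √(2DS/H) · √((H + b)/b)
   = √(2 × 56,190 × 30 / 20.4) · √((20.4 + 142) / 142)
   = 406.528 × 1.0694 ≈ 434.75

435 cases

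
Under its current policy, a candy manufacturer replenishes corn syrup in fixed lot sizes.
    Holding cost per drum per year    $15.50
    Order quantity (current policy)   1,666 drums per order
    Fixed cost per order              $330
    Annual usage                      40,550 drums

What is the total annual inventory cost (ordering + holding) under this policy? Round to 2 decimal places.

Annual ordering cost = (D/Q)·S = (40,550/1,666) × 330 = $8,032.11
Annual holding cost  = (Q/2)·H = (1,666/2) × 15.5 = $12,911.50
Total = $8,032.11 + $12,911.50 = $20,943.61

$20,943.61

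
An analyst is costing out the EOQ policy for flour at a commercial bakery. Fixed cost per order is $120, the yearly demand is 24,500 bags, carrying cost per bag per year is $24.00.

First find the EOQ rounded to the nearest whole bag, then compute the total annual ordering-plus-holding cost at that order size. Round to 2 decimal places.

$11,879.39

2DS/H = 2·24,500·120/24 = 245,000.00
EOQ = √245,000.00 ≈ 494.97 → Q = 495 bags
Annual ordering cost = (D/Q)·S = (24,500/495) × 120 = $5,939.39
Annual holding cost  = (Q/2)·H = (495/2) × 24 = $5,940.00
Total = $5,939.39 + $5,940.00 = $11,879.39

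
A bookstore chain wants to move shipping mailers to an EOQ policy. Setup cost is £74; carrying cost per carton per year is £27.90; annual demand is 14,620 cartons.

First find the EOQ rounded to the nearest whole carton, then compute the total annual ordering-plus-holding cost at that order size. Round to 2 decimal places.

£7,769.75

2DS/H = 2·14,620·74/27.9 = 77,554.12
EOQ = √77,554.12 ≈ 278.49 → Q = 278 cartons
Orders/yr = 14,620/278 = 52.590; ordering cost = 52.590 × £74 = £3,891.65
Average inventory = 278/2 = 139; holding cost = 139 × £27.9 = £3,878.10
Total = £3,891.65 + £3,878.10 = £7,769.75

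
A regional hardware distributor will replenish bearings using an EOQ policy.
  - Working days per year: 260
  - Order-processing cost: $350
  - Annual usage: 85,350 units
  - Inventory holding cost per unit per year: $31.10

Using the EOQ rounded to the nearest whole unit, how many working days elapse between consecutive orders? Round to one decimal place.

4.2 days

Q* = √(2·D·S / H) = √(2·85,350·350 / 31.1) = √1,921,061.1 ≈ 1,386.02 → Q = 1,386 units
T = Q/D × 260 days = 1,386/85,350 × 260 = 4.222 days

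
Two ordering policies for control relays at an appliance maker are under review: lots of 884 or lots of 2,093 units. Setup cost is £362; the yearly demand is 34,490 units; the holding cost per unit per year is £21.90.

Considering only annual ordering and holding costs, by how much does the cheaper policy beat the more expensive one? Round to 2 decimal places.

Annual cost at Q: ordering D·S/Q plus holding Q·H/2.
TC(884) = (34,490/884)×362 + (884/2)×21.9 = £23,803.53
TC(2,093) = (34,490/2,093)×362 + (2,093/2)×21.9 = £28,883.65
|ΔTC| = |£23,803.53 − £28,883.65| = £5,080.12

£5,080.12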